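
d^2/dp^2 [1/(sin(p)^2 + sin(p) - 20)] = (-4*sin(p)^4 - 3*sin(p)^3 - 75*sin(p)^2 - 14*sin(p) + 42)/(sin(p)^2 + sin(p) - 20)^3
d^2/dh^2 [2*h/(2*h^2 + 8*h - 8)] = 2*(4*h*(h + 2)^2 - (3*h + 4)*(h^2 + 4*h - 4))/(h^2 + 4*h - 4)^3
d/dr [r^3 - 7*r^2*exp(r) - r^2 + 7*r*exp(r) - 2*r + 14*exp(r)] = -7*r^2*exp(r) + 3*r^2 - 7*r*exp(r) - 2*r + 21*exp(r) - 2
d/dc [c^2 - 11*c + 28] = 2*c - 11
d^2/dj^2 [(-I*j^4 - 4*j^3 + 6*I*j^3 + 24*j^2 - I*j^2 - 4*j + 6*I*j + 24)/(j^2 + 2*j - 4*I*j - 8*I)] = 2*I*(-j^3 - 6*j^2 - 12*j + 32)/(j^3 + 6*j^2 + 12*j + 8)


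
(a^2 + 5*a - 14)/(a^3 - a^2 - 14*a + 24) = (a + 7)/(a^2 + a - 12)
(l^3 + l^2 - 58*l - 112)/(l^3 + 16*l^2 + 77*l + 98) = (l - 8)/(l + 7)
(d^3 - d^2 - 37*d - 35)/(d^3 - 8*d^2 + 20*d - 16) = (d^3 - d^2 - 37*d - 35)/(d^3 - 8*d^2 + 20*d - 16)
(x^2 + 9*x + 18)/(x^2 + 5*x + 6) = (x + 6)/(x + 2)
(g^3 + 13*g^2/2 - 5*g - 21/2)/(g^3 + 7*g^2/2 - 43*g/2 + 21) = (g + 1)/(g - 2)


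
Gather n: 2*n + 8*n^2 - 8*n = 8*n^2 - 6*n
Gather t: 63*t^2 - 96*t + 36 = 63*t^2 - 96*t + 36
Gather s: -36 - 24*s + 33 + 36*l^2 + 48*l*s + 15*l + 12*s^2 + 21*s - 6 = 36*l^2 + 15*l + 12*s^2 + s*(48*l - 3) - 9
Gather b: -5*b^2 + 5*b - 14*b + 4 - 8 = -5*b^2 - 9*b - 4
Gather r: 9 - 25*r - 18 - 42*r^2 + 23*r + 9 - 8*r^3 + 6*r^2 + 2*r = -8*r^3 - 36*r^2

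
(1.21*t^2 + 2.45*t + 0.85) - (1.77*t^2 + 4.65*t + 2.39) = -0.56*t^2 - 2.2*t - 1.54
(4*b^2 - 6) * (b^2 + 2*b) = 4*b^4 + 8*b^3 - 6*b^2 - 12*b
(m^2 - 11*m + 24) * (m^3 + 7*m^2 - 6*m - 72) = m^5 - 4*m^4 - 59*m^3 + 162*m^2 + 648*m - 1728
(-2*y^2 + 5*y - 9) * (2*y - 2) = -4*y^3 + 14*y^2 - 28*y + 18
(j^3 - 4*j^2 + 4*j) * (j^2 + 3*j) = j^5 - j^4 - 8*j^3 + 12*j^2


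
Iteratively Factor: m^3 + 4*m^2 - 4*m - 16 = (m + 4)*(m^2 - 4) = (m + 2)*(m + 4)*(m - 2)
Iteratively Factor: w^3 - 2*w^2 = (w)*(w^2 - 2*w) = w*(w - 2)*(w)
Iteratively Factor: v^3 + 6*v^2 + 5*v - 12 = (v + 3)*(v^2 + 3*v - 4) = (v + 3)*(v + 4)*(v - 1)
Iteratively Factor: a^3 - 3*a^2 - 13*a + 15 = (a - 1)*(a^2 - 2*a - 15) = (a - 1)*(a + 3)*(a - 5)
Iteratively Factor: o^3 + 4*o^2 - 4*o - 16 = (o + 2)*(o^2 + 2*o - 8) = (o - 2)*(o + 2)*(o + 4)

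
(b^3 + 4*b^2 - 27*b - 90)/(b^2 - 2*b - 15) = b + 6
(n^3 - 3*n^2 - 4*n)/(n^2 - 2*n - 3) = n*(n - 4)/(n - 3)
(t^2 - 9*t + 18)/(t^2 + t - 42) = (t - 3)/(t + 7)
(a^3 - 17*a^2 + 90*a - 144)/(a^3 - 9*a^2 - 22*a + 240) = (a - 3)/(a + 5)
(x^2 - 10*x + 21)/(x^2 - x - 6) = (x - 7)/(x + 2)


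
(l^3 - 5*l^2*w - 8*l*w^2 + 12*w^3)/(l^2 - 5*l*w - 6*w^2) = (l^2 + l*w - 2*w^2)/(l + w)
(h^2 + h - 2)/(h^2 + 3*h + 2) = (h - 1)/(h + 1)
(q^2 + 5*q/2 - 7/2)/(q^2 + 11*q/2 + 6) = (2*q^2 + 5*q - 7)/(2*q^2 + 11*q + 12)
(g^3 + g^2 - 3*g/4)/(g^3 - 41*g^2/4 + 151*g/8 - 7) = 2*g*(2*g + 3)/(4*g^2 - 39*g + 56)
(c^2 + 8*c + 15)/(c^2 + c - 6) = (c + 5)/(c - 2)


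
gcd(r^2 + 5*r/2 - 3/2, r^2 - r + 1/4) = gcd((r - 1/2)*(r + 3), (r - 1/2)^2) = r - 1/2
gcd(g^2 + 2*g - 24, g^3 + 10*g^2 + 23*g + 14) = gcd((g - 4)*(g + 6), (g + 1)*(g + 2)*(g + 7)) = 1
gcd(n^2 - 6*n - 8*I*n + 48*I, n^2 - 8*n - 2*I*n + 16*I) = 1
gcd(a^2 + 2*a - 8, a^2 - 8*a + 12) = a - 2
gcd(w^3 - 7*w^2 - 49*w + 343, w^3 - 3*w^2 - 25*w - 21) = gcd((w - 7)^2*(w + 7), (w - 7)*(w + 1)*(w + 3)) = w - 7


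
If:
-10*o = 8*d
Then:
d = -5*o/4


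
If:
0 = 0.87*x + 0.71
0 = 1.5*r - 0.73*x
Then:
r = -0.40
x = -0.82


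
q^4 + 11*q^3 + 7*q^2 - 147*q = q*(q - 3)*(q + 7)^2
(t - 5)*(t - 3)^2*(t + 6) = t^4 - 5*t^3 - 27*t^2 + 189*t - 270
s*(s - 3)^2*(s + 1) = s^4 - 5*s^3 + 3*s^2 + 9*s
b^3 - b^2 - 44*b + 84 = (b - 6)*(b - 2)*(b + 7)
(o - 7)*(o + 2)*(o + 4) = o^3 - o^2 - 34*o - 56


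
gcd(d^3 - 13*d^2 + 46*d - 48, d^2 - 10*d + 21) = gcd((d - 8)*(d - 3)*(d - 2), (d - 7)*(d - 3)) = d - 3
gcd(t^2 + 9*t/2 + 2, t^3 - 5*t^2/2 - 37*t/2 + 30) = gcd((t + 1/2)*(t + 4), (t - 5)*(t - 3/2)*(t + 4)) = t + 4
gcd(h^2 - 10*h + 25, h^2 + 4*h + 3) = 1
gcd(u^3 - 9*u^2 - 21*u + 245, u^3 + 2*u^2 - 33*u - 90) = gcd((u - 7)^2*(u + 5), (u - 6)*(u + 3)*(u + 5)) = u + 5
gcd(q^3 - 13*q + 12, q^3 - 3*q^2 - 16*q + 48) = q^2 + q - 12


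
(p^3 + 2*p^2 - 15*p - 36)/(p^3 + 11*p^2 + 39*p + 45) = (p - 4)/(p + 5)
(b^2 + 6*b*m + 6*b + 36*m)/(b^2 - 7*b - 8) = (b^2 + 6*b*m + 6*b + 36*m)/(b^2 - 7*b - 8)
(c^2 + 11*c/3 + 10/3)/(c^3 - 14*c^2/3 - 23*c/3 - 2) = (3*c^2 + 11*c + 10)/(3*c^3 - 14*c^2 - 23*c - 6)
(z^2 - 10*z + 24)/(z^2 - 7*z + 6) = (z - 4)/(z - 1)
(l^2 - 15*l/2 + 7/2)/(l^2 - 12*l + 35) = (l - 1/2)/(l - 5)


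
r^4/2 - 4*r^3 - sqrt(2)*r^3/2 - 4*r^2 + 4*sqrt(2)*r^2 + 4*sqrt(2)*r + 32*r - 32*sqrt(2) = (r/2 + sqrt(2))*(r - 8)*(r - 2*sqrt(2))*(r - sqrt(2))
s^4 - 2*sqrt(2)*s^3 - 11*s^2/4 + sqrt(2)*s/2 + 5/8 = (s - 1/2)*(s + 1/2)*(s - 5*sqrt(2)/2)*(s + sqrt(2)/2)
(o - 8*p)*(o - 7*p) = o^2 - 15*o*p + 56*p^2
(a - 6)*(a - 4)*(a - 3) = a^3 - 13*a^2 + 54*a - 72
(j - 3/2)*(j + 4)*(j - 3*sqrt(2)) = j^3 - 3*sqrt(2)*j^2 + 5*j^2/2 - 15*sqrt(2)*j/2 - 6*j + 18*sqrt(2)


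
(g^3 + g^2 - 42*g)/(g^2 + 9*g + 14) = g*(g - 6)/(g + 2)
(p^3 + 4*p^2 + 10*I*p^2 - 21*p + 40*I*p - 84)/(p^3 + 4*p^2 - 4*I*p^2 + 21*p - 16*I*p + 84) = (p + 7*I)/(p - 7*I)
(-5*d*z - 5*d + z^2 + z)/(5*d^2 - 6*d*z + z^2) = (z + 1)/(-d + z)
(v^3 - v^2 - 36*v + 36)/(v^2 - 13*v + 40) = (v^3 - v^2 - 36*v + 36)/(v^2 - 13*v + 40)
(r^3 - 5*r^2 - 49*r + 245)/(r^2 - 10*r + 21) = (r^2 + 2*r - 35)/(r - 3)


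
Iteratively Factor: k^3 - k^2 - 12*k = (k - 4)*(k^2 + 3*k) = k*(k - 4)*(k + 3)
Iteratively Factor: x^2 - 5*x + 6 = (x - 2)*(x - 3)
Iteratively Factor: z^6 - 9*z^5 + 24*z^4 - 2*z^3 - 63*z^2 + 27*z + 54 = (z - 2)*(z^5 - 7*z^4 + 10*z^3 + 18*z^2 - 27*z - 27) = (z - 3)*(z - 2)*(z^4 - 4*z^3 - 2*z^2 + 12*z + 9) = (z - 3)^2*(z - 2)*(z^3 - z^2 - 5*z - 3) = (z - 3)^2*(z - 2)*(z + 1)*(z^2 - 2*z - 3) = (z - 3)^2*(z - 2)*(z + 1)^2*(z - 3)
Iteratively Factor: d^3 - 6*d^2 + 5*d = (d - 1)*(d^2 - 5*d) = d*(d - 1)*(d - 5)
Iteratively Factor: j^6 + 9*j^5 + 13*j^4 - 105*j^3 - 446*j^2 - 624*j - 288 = (j + 4)*(j^5 + 5*j^4 - 7*j^3 - 77*j^2 - 138*j - 72) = (j + 3)*(j + 4)*(j^4 + 2*j^3 - 13*j^2 - 38*j - 24) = (j + 2)*(j + 3)*(j + 4)*(j^3 - 13*j - 12) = (j + 1)*(j + 2)*(j + 3)*(j + 4)*(j^2 - j - 12) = (j - 4)*(j + 1)*(j + 2)*(j + 3)*(j + 4)*(j + 3)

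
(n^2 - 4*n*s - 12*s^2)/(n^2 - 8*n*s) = (n^2 - 4*n*s - 12*s^2)/(n*(n - 8*s))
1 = 1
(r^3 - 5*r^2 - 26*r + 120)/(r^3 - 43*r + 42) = (r^2 + r - 20)/(r^2 + 6*r - 7)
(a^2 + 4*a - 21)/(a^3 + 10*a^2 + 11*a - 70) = (a - 3)/(a^2 + 3*a - 10)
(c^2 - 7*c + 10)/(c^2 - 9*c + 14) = (c - 5)/(c - 7)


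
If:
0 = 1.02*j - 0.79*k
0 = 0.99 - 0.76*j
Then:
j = 1.30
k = 1.68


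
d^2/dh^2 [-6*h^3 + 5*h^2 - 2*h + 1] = 10 - 36*h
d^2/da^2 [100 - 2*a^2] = -4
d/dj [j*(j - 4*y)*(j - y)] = 3*j^2 - 10*j*y + 4*y^2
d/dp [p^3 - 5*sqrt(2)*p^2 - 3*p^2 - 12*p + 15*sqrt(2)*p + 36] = 3*p^2 - 10*sqrt(2)*p - 6*p - 12 + 15*sqrt(2)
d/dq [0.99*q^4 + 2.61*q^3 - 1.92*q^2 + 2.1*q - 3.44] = 3.96*q^3 + 7.83*q^2 - 3.84*q + 2.1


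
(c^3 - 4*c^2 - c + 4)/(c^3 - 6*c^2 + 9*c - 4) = (c + 1)/(c - 1)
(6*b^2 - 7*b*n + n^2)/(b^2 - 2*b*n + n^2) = (6*b - n)/(b - n)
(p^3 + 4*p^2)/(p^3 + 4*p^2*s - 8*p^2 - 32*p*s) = p*(p + 4)/(p^2 + 4*p*s - 8*p - 32*s)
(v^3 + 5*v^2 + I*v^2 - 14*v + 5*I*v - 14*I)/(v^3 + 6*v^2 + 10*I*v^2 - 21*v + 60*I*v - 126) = (v^3 + v^2*(5 + I) + v*(-14 + 5*I) - 14*I)/(v^3 + v^2*(6 + 10*I) + v*(-21 + 60*I) - 126)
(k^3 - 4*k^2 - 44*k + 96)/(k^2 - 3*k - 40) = (k^2 + 4*k - 12)/(k + 5)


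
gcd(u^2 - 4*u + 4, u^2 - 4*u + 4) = u^2 - 4*u + 4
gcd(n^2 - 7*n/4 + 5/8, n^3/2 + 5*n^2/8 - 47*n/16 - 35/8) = 1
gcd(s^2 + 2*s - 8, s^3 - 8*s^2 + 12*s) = s - 2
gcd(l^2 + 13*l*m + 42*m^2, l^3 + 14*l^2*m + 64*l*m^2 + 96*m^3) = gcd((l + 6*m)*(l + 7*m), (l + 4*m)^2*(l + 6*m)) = l + 6*m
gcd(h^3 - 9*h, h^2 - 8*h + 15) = h - 3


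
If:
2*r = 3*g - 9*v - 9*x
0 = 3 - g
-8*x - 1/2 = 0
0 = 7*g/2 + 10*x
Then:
No Solution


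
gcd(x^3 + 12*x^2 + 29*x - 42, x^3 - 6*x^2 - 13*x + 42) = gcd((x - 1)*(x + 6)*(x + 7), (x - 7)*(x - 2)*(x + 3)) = 1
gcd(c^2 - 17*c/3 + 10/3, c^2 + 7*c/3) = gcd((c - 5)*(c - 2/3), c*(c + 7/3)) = 1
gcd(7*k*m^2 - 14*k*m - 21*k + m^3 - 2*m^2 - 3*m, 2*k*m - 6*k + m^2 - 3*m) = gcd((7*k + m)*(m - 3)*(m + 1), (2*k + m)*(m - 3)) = m - 3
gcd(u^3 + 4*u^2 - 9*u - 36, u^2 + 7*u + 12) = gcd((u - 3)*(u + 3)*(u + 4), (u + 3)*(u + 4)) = u^2 + 7*u + 12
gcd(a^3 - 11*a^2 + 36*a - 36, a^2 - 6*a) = a - 6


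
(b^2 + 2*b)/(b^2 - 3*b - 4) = b*(b + 2)/(b^2 - 3*b - 4)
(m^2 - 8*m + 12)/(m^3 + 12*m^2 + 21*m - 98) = (m - 6)/(m^2 + 14*m + 49)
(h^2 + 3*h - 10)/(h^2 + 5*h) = (h - 2)/h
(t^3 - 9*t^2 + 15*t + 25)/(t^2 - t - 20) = (t^2 - 4*t - 5)/(t + 4)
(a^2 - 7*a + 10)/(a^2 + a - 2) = (a^2 - 7*a + 10)/(a^2 + a - 2)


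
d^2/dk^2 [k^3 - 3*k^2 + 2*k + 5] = 6*k - 6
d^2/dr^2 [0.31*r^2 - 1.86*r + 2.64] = 0.620000000000000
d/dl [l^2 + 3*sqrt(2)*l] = 2*l + 3*sqrt(2)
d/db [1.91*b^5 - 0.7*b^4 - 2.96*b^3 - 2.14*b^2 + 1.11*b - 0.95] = 9.55*b^4 - 2.8*b^3 - 8.88*b^2 - 4.28*b + 1.11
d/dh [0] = 0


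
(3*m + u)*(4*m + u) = 12*m^2 + 7*m*u + u^2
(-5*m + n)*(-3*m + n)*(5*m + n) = 75*m^3 - 25*m^2*n - 3*m*n^2 + n^3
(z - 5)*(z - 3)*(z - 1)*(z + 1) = z^4 - 8*z^3 + 14*z^2 + 8*z - 15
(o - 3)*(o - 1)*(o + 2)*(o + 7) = o^4 + 5*o^3 - 19*o^2 - 29*o + 42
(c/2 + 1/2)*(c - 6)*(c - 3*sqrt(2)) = c^3/2 - 5*c^2/2 - 3*sqrt(2)*c^2/2 - 3*c + 15*sqrt(2)*c/2 + 9*sqrt(2)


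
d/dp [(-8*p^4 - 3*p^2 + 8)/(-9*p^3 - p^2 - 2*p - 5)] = (2*p*(16*p^2 + 3)*(9*p^3 + p^2 + 2*p + 5) - (27*p^2 + 2*p + 2)*(8*p^4 + 3*p^2 - 8))/(9*p^3 + p^2 + 2*p + 5)^2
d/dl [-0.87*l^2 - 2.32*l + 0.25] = -1.74*l - 2.32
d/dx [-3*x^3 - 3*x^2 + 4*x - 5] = -9*x^2 - 6*x + 4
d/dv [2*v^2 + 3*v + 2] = 4*v + 3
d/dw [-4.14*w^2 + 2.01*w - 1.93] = 2.01 - 8.28*w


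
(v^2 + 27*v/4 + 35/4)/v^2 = 1 + 27/(4*v) + 35/(4*v^2)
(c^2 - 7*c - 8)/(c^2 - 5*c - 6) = (c - 8)/(c - 6)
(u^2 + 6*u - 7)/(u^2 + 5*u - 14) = (u - 1)/(u - 2)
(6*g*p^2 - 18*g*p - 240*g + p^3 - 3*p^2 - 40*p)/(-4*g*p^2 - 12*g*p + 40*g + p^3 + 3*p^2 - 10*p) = (6*g*p - 48*g + p^2 - 8*p)/(-4*g*p + 8*g + p^2 - 2*p)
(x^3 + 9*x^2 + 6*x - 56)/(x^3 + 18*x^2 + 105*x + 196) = (x - 2)/(x + 7)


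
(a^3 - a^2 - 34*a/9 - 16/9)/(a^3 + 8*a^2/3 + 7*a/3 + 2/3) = (a - 8/3)/(a + 1)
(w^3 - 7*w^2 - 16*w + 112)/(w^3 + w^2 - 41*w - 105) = (w^2 - 16)/(w^2 + 8*w + 15)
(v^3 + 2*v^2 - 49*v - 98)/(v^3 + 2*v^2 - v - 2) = (v^2 - 49)/(v^2 - 1)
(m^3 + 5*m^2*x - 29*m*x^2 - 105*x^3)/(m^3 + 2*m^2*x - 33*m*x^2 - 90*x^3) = (-m^2 - 2*m*x + 35*x^2)/(-m^2 + m*x + 30*x^2)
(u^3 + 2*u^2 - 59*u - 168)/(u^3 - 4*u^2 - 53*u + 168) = (u + 3)/(u - 3)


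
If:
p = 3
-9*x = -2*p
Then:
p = 3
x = 2/3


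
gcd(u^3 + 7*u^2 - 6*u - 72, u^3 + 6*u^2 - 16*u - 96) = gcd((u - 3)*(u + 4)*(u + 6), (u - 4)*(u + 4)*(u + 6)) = u^2 + 10*u + 24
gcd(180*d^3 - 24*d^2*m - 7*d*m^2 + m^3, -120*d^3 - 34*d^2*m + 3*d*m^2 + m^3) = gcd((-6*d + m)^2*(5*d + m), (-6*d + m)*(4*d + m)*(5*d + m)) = 30*d^2 + d*m - m^2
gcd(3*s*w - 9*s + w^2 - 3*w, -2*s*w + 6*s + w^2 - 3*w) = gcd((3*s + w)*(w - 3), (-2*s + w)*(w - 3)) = w - 3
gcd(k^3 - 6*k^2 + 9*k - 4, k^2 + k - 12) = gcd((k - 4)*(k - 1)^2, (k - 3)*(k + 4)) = 1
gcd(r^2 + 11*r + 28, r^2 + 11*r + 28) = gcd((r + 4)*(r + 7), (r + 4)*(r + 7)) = r^2 + 11*r + 28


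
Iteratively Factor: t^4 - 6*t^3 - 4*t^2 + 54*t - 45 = (t - 1)*(t^3 - 5*t^2 - 9*t + 45) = (t - 1)*(t + 3)*(t^2 - 8*t + 15) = (t - 5)*(t - 1)*(t + 3)*(t - 3)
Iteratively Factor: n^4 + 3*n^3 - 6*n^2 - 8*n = (n + 1)*(n^3 + 2*n^2 - 8*n) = n*(n + 1)*(n^2 + 2*n - 8) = n*(n + 1)*(n + 4)*(n - 2)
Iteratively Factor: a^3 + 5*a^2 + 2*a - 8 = (a + 2)*(a^2 + 3*a - 4) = (a - 1)*(a + 2)*(a + 4)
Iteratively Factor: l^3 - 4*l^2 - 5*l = (l)*(l^2 - 4*l - 5) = l*(l - 5)*(l + 1)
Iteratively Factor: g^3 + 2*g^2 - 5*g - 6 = (g + 1)*(g^2 + g - 6) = (g + 1)*(g + 3)*(g - 2)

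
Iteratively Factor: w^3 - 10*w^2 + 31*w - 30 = (w - 5)*(w^2 - 5*w + 6) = (w - 5)*(w - 3)*(w - 2)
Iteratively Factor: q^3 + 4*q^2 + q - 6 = (q - 1)*(q^2 + 5*q + 6) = (q - 1)*(q + 2)*(q + 3)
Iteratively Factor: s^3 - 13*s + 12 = (s - 3)*(s^2 + 3*s - 4) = (s - 3)*(s + 4)*(s - 1)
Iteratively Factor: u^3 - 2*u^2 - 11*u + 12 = (u - 4)*(u^2 + 2*u - 3) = (u - 4)*(u - 1)*(u + 3)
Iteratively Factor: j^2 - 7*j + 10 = (j - 5)*(j - 2)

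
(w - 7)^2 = w^2 - 14*w + 49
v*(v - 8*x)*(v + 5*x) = v^3 - 3*v^2*x - 40*v*x^2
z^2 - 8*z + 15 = (z - 5)*(z - 3)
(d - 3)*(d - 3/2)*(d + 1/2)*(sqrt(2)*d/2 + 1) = sqrt(2)*d^4/2 - 2*sqrt(2)*d^3 + d^3 - 4*d^2 + 9*sqrt(2)*d^2/8 + 9*sqrt(2)*d/8 + 9*d/4 + 9/4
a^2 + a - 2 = (a - 1)*(a + 2)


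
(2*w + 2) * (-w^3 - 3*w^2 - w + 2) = -2*w^4 - 8*w^3 - 8*w^2 + 2*w + 4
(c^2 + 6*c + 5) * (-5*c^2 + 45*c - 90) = -5*c^4 + 15*c^3 + 155*c^2 - 315*c - 450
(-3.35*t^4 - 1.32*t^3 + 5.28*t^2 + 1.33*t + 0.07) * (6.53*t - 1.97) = -21.8755*t^5 - 2.0201*t^4 + 37.0788*t^3 - 1.7167*t^2 - 2.163*t - 0.1379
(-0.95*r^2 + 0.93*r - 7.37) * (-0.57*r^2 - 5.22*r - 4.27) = 0.5415*r^4 + 4.4289*r^3 + 3.4028*r^2 + 34.5003*r + 31.4699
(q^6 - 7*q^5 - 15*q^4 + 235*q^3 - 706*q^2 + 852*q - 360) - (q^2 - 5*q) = q^6 - 7*q^5 - 15*q^4 + 235*q^3 - 707*q^2 + 857*q - 360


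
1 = 1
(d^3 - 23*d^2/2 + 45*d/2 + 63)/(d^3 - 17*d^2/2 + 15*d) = (2*d^2 - 11*d - 21)/(d*(2*d - 5))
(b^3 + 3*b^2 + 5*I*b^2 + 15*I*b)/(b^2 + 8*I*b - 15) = b*(b + 3)/(b + 3*I)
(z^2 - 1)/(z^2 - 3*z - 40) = (1 - z^2)/(-z^2 + 3*z + 40)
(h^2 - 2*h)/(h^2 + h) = (h - 2)/(h + 1)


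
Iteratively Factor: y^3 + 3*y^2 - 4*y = (y + 4)*(y^2 - y) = (y - 1)*(y + 4)*(y)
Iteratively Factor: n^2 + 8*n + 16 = (n + 4)*(n + 4)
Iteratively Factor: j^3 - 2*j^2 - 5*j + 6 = (j - 1)*(j^2 - j - 6) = (j - 3)*(j - 1)*(j + 2)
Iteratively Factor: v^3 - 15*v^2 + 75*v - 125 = (v - 5)*(v^2 - 10*v + 25) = (v - 5)^2*(v - 5)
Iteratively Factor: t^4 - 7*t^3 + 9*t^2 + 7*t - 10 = (t - 2)*(t^3 - 5*t^2 - t + 5) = (t - 2)*(t + 1)*(t^2 - 6*t + 5) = (t - 2)*(t - 1)*(t + 1)*(t - 5)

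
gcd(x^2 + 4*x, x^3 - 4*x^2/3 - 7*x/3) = x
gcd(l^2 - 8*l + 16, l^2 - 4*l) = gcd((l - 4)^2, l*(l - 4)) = l - 4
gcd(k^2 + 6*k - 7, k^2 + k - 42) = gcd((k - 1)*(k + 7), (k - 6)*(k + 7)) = k + 7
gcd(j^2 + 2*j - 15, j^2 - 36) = 1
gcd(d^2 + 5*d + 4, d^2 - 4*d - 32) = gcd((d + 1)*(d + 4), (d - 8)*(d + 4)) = d + 4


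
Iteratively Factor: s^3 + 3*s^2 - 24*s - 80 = (s - 5)*(s^2 + 8*s + 16) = (s - 5)*(s + 4)*(s + 4)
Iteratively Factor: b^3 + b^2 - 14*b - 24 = (b + 2)*(b^2 - b - 12) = (b + 2)*(b + 3)*(b - 4)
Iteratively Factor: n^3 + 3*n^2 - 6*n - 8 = (n + 4)*(n^2 - n - 2) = (n + 1)*(n + 4)*(n - 2)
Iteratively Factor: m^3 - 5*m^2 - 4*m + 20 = (m + 2)*(m^2 - 7*m + 10) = (m - 2)*(m + 2)*(m - 5)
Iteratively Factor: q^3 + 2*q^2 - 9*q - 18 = (q + 2)*(q^2 - 9) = (q - 3)*(q + 2)*(q + 3)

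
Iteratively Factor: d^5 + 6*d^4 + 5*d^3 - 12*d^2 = (d)*(d^4 + 6*d^3 + 5*d^2 - 12*d) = d*(d + 4)*(d^3 + 2*d^2 - 3*d) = d*(d + 3)*(d + 4)*(d^2 - d) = d^2*(d + 3)*(d + 4)*(d - 1)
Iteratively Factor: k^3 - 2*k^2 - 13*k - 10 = (k + 1)*(k^2 - 3*k - 10) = (k - 5)*(k + 1)*(k + 2)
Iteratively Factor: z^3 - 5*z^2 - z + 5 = (z - 1)*(z^2 - 4*z - 5) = (z - 5)*(z - 1)*(z + 1)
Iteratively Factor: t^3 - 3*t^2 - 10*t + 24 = (t - 2)*(t^2 - t - 12) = (t - 4)*(t - 2)*(t + 3)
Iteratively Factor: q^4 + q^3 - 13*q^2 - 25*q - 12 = (q + 3)*(q^3 - 2*q^2 - 7*q - 4) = (q + 1)*(q + 3)*(q^2 - 3*q - 4) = (q + 1)^2*(q + 3)*(q - 4)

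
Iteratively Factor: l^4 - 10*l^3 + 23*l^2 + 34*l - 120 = (l - 3)*(l^3 - 7*l^2 + 2*l + 40) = (l - 5)*(l - 3)*(l^2 - 2*l - 8) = (l - 5)*(l - 3)*(l + 2)*(l - 4)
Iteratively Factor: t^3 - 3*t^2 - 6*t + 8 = (t - 4)*(t^2 + t - 2) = (t - 4)*(t - 1)*(t + 2)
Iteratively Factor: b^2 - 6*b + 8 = (b - 2)*(b - 4)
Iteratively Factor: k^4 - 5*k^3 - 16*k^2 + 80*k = (k + 4)*(k^3 - 9*k^2 + 20*k) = (k - 5)*(k + 4)*(k^2 - 4*k) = k*(k - 5)*(k + 4)*(k - 4)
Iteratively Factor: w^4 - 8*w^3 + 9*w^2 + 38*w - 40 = (w + 2)*(w^3 - 10*w^2 + 29*w - 20) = (w - 1)*(w + 2)*(w^2 - 9*w + 20) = (w - 4)*(w - 1)*(w + 2)*(w - 5)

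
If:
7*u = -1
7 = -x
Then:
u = -1/7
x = -7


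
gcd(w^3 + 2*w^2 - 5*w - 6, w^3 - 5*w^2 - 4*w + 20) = w - 2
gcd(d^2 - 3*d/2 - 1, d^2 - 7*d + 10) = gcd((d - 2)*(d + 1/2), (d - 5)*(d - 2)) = d - 2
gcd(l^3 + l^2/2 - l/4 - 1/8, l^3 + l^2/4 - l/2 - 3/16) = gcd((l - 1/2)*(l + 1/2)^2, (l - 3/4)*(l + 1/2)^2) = l^2 + l + 1/4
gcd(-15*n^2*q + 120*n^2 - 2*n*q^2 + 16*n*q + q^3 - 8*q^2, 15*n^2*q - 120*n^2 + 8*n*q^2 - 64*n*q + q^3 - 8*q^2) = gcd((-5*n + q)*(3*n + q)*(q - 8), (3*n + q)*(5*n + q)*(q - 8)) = 3*n*q - 24*n + q^2 - 8*q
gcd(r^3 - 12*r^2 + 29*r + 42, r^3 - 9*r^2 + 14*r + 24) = r^2 - 5*r - 6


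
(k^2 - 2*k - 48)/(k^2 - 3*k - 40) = (k + 6)/(k + 5)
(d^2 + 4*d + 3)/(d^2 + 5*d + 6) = (d + 1)/(d + 2)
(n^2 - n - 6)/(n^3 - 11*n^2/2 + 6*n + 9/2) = 2*(n + 2)/(2*n^2 - 5*n - 3)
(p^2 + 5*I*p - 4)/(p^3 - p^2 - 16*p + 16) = (p^2 + 5*I*p - 4)/(p^3 - p^2 - 16*p + 16)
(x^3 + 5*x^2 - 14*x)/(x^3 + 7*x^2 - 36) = x*(x + 7)/(x^2 + 9*x + 18)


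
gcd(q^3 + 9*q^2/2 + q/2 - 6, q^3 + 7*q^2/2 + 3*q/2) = 1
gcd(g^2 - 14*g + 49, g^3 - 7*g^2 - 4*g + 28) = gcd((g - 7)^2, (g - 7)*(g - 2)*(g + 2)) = g - 7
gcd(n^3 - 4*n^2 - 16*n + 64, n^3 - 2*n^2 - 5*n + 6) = 1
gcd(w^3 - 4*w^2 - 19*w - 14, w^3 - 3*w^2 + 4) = w + 1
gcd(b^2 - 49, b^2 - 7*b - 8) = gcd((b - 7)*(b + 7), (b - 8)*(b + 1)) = 1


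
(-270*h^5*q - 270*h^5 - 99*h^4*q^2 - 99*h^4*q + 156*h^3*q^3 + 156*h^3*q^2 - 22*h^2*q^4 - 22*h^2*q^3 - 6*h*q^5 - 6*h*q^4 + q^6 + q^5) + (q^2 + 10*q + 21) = -270*h^5*q - 270*h^5 - 99*h^4*q^2 - 99*h^4*q + 156*h^3*q^3 + 156*h^3*q^2 - 22*h^2*q^4 - 22*h^2*q^3 - 6*h*q^5 - 6*h*q^4 + q^6 + q^5 + q^2 + 10*q + 21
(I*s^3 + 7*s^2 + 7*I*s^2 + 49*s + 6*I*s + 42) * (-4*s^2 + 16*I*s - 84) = -4*I*s^5 - 44*s^4 - 28*I*s^4 - 308*s^3 + 4*I*s^3 - 852*s^2 + 196*I*s^2 - 4116*s + 168*I*s - 3528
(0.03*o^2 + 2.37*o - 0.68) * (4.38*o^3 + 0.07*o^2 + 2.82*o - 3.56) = 0.1314*o^5 + 10.3827*o^4 - 2.7279*o^3 + 6.529*o^2 - 10.3548*o + 2.4208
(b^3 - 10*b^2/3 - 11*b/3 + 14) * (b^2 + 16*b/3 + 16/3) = b^5 + 2*b^4 - 145*b^3/9 - 70*b^2/3 + 496*b/9 + 224/3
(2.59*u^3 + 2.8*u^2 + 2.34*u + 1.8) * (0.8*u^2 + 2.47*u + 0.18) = 2.072*u^5 + 8.6373*u^4 + 9.2542*u^3 + 7.7238*u^2 + 4.8672*u + 0.324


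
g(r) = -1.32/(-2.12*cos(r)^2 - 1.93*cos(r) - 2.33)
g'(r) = -1.32*(-4.24*sin(r)*cos(r) - 1.93*sin(r))/(-2.12*cos(r)^2 - 1.93*cos(r) - 2.33)^2 = (5.5968*cos(r) + 2.5476)*sin(r)/(2.12*cos(r)^2 + 1.93*cos(r) + 2.33)^2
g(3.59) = 0.57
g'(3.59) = 0.20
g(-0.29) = 0.22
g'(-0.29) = -0.06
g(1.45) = 0.51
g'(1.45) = 0.48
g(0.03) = 0.21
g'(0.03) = 0.01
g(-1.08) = 0.36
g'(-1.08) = -0.33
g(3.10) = 0.52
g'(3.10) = -0.02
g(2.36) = 0.65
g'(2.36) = -0.24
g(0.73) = 0.27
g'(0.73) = 0.18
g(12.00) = 0.24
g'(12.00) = -0.13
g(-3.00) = 0.53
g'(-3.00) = 0.07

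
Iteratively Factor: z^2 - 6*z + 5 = (z - 5)*(z - 1)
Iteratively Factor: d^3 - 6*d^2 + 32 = (d + 2)*(d^2 - 8*d + 16) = (d - 4)*(d + 2)*(d - 4)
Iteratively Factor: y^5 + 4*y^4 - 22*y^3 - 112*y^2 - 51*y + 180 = (y - 5)*(y^4 + 9*y^3 + 23*y^2 + 3*y - 36) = (y - 5)*(y + 3)*(y^3 + 6*y^2 + 5*y - 12) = (y - 5)*(y + 3)^2*(y^2 + 3*y - 4) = (y - 5)*(y - 1)*(y + 3)^2*(y + 4)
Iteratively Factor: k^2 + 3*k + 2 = (k + 1)*(k + 2)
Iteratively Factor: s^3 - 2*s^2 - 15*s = (s + 3)*(s^2 - 5*s) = s*(s + 3)*(s - 5)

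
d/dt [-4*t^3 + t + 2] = 1 - 12*t^2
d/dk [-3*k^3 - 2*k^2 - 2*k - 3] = -9*k^2 - 4*k - 2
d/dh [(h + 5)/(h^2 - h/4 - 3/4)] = 4*(4*h^2 - h - (h + 5)*(8*h - 1) - 3)/(-4*h^2 + h + 3)^2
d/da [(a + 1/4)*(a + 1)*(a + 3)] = 3*a^2 + 17*a/2 + 4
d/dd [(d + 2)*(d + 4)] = 2*d + 6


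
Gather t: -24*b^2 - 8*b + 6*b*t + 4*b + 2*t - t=-24*b^2 - 4*b + t*(6*b + 1)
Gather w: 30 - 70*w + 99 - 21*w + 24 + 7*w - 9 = 144 - 84*w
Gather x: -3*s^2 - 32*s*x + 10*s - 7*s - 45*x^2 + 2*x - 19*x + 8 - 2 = -3*s^2 + 3*s - 45*x^2 + x*(-32*s - 17) + 6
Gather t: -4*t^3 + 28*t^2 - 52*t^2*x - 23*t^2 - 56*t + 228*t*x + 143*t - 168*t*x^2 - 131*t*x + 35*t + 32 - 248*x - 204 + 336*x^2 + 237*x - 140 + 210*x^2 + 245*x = -4*t^3 + t^2*(5 - 52*x) + t*(-168*x^2 + 97*x + 122) + 546*x^2 + 234*x - 312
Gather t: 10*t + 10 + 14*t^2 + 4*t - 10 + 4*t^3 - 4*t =4*t^3 + 14*t^2 + 10*t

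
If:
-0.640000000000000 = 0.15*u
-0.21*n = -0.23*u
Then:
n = -4.67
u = -4.27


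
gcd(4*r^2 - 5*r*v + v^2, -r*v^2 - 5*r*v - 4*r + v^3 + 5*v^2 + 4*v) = r - v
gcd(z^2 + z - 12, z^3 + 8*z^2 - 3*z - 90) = z - 3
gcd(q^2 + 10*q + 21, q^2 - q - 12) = q + 3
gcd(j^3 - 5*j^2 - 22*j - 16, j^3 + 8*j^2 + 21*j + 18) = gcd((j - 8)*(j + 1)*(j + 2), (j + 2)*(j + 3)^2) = j + 2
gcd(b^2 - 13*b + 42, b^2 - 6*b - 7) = b - 7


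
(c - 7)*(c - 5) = c^2 - 12*c + 35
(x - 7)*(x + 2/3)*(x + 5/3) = x^3 - 14*x^2/3 - 137*x/9 - 70/9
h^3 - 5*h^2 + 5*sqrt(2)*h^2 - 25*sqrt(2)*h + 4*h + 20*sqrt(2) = (h - 4)*(h - 1)*(h + 5*sqrt(2))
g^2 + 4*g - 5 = (g - 1)*(g + 5)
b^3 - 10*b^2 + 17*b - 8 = (b - 8)*(b - 1)^2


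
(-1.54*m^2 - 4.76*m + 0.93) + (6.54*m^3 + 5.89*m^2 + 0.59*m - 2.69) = 6.54*m^3 + 4.35*m^2 - 4.17*m - 1.76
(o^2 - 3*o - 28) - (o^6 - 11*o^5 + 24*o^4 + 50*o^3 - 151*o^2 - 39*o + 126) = -o^6 + 11*o^5 - 24*o^4 - 50*o^3 + 152*o^2 + 36*o - 154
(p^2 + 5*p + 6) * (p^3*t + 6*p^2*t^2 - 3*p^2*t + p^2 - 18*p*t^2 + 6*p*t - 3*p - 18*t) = p^5*t + 6*p^4*t^2 + 2*p^4*t + p^4 + 12*p^3*t^2 - 3*p^3*t + 2*p^3 - 54*p^2*t^2 - 6*p^2*t - 9*p^2 - 108*p*t^2 - 54*p*t - 18*p - 108*t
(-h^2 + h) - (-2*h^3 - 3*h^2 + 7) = 2*h^3 + 2*h^2 + h - 7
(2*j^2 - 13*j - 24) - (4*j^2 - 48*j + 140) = -2*j^2 + 35*j - 164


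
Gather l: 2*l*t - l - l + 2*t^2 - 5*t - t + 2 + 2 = l*(2*t - 2) + 2*t^2 - 6*t + 4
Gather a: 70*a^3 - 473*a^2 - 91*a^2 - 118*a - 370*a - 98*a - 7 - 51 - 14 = 70*a^3 - 564*a^2 - 586*a - 72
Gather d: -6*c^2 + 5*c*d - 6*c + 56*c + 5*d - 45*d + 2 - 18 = -6*c^2 + 50*c + d*(5*c - 40) - 16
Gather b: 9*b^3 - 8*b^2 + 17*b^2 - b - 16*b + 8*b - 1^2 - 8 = 9*b^3 + 9*b^2 - 9*b - 9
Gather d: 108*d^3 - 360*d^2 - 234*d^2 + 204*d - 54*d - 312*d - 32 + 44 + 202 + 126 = 108*d^3 - 594*d^2 - 162*d + 340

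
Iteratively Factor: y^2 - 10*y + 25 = (y - 5)*(y - 5)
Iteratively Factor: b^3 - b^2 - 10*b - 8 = (b + 1)*(b^2 - 2*b - 8) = (b + 1)*(b + 2)*(b - 4)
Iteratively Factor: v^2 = (v)*(v)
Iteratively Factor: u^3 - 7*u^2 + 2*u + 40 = (u - 5)*(u^2 - 2*u - 8) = (u - 5)*(u - 4)*(u + 2)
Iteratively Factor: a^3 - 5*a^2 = (a)*(a^2 - 5*a) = a*(a - 5)*(a)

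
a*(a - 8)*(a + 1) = a^3 - 7*a^2 - 8*a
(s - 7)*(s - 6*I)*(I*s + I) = I*s^3 + 6*s^2 - 6*I*s^2 - 36*s - 7*I*s - 42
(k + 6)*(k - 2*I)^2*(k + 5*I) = k^4 + 6*k^3 + I*k^3 + 16*k^2 + 6*I*k^2 + 96*k - 20*I*k - 120*I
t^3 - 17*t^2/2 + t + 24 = (t - 8)*(t - 2)*(t + 3/2)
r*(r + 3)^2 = r^3 + 6*r^2 + 9*r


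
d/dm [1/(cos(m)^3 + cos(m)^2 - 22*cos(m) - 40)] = (3*cos(m)^2 + 2*cos(m) - 22)*sin(m)/(cos(m)^3 + cos(m)^2 - 22*cos(m) - 40)^2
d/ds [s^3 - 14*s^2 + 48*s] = 3*s^2 - 28*s + 48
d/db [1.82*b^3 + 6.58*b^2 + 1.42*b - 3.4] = 5.46*b^2 + 13.16*b + 1.42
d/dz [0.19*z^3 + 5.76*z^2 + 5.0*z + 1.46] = 0.57*z^2 + 11.52*z + 5.0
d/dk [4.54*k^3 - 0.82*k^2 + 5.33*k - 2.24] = 13.62*k^2 - 1.64*k + 5.33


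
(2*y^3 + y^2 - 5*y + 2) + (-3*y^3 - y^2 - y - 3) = -y^3 - 6*y - 1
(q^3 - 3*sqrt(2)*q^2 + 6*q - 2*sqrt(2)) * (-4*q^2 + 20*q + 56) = -4*q^5 + 12*sqrt(2)*q^4 + 20*q^4 - 60*sqrt(2)*q^3 + 32*q^3 - 160*sqrt(2)*q^2 + 120*q^2 - 40*sqrt(2)*q + 336*q - 112*sqrt(2)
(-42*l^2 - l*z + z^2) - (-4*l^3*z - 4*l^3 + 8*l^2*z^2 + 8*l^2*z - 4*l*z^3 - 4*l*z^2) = 4*l^3*z + 4*l^3 - 8*l^2*z^2 - 8*l^2*z - 42*l^2 + 4*l*z^3 + 4*l*z^2 - l*z + z^2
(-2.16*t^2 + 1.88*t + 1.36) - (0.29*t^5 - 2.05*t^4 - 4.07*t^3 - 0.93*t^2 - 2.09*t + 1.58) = -0.29*t^5 + 2.05*t^4 + 4.07*t^3 - 1.23*t^2 + 3.97*t - 0.22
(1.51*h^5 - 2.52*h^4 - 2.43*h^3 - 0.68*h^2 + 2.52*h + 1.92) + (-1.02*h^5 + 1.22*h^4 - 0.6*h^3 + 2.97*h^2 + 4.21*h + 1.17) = 0.49*h^5 - 1.3*h^4 - 3.03*h^3 + 2.29*h^2 + 6.73*h + 3.09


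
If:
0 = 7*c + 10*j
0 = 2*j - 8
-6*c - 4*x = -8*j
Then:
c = -40/7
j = 4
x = 116/7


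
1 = 1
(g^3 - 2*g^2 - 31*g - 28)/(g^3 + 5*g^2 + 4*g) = (g - 7)/g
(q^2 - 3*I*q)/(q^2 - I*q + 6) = q/(q + 2*I)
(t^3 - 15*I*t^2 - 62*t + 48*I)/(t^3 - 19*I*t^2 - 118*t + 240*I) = (t - I)/(t - 5*I)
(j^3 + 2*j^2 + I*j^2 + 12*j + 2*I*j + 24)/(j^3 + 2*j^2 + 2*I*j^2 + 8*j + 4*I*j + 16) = (j - 3*I)/(j - 2*I)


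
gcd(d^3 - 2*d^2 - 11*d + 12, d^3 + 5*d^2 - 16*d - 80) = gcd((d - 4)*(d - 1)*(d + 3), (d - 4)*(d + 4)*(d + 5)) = d - 4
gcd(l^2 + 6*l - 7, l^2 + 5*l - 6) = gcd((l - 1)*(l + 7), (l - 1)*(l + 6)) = l - 1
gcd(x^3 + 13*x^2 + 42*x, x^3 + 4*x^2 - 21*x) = x^2 + 7*x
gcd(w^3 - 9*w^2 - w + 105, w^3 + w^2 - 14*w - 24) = w + 3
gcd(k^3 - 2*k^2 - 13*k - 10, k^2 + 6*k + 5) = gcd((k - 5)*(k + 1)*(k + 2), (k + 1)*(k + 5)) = k + 1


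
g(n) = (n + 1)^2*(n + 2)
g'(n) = (n + 1)^2 + (n + 2)*(2*n + 2)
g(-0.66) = 0.15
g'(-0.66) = 1.03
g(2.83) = 70.85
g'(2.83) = 51.67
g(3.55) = 114.90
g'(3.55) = 71.21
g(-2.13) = -0.17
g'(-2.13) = 1.57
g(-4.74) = -38.33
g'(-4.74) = 34.48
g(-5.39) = -65.33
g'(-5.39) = 49.04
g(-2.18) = -0.25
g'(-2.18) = 1.82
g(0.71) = 7.92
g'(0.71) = 12.19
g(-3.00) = -4.00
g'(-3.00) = 8.00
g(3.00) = 80.00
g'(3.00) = 56.00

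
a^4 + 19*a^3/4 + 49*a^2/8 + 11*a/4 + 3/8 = (a + 1/4)*(a + 1/2)*(a + 1)*(a + 3)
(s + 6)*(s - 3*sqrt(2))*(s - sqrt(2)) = s^3 - 4*sqrt(2)*s^2 + 6*s^2 - 24*sqrt(2)*s + 6*s + 36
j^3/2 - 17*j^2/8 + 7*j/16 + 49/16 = (j/2 + 1/2)*(j - 7/2)*(j - 7/4)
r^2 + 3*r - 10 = (r - 2)*(r + 5)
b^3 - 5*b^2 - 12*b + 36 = (b - 6)*(b - 2)*(b + 3)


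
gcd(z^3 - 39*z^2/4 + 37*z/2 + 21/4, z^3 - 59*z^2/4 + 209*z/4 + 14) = z^2 - 27*z/4 - 7/4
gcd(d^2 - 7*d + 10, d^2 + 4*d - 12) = d - 2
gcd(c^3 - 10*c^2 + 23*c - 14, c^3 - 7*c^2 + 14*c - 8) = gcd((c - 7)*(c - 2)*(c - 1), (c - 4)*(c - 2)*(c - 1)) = c^2 - 3*c + 2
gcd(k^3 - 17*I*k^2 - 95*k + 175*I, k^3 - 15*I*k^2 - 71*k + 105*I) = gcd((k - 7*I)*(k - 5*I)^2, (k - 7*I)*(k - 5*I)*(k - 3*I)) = k^2 - 12*I*k - 35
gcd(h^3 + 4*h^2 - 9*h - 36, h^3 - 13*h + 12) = h^2 + h - 12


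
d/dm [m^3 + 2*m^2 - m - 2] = 3*m^2 + 4*m - 1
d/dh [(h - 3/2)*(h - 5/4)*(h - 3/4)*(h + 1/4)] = 4*h^3 - 39*h^2/4 + 49*h/8 - 27/64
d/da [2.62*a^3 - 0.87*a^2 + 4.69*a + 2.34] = 7.86*a^2 - 1.74*a + 4.69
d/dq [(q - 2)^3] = 3*(q - 2)^2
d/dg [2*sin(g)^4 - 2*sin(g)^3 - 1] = 2*(4*sin(g) - 3)*sin(g)^2*cos(g)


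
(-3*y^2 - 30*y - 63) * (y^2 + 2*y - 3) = -3*y^4 - 36*y^3 - 114*y^2 - 36*y + 189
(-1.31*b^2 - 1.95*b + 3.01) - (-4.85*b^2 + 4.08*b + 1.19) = 3.54*b^2 - 6.03*b + 1.82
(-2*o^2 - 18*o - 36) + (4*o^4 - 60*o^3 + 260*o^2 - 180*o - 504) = 4*o^4 - 60*o^3 + 258*o^2 - 198*o - 540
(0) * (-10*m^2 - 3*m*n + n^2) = 0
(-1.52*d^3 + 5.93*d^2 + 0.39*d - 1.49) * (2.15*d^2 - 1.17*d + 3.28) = -3.268*d^5 + 14.5279*d^4 - 11.0852*d^3 + 15.7906*d^2 + 3.0225*d - 4.8872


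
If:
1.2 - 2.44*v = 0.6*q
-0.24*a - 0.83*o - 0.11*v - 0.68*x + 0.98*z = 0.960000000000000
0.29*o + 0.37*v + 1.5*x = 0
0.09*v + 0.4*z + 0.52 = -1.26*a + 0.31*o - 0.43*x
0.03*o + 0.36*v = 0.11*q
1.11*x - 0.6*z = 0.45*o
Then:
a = -0.70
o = -0.51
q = 0.82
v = 0.29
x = 0.03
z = 0.43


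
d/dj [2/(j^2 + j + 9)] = 2*(-2*j - 1)/(j^2 + j + 9)^2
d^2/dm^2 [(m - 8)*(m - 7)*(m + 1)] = 6*m - 28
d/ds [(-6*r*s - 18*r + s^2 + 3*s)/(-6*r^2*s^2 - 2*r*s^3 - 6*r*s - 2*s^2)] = (s*(6*r - 2*s - 3)*(3*r^2*s + r*s^2 + 3*r + s) - (6*r*s + 18*r - s^2 - 3*s)*(6*r^2*s + 3*r*s^2 + 3*r + 2*s))/(2*s^2*(3*r^2*s + r*s^2 + 3*r + s)^2)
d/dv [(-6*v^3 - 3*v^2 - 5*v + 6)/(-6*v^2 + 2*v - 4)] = (9*v^4 - 6*v^3 + 9*v^2 + 24*v + 2)/(9*v^4 - 6*v^3 + 13*v^2 - 4*v + 4)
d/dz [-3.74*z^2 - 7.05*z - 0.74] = -7.48*z - 7.05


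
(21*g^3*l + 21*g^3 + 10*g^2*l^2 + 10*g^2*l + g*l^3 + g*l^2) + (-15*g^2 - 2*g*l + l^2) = 21*g^3*l + 21*g^3 + 10*g^2*l^2 + 10*g^2*l - 15*g^2 + g*l^3 + g*l^2 - 2*g*l + l^2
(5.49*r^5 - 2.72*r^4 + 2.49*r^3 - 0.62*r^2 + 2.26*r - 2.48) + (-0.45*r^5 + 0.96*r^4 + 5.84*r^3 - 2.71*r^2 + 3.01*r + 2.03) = 5.04*r^5 - 1.76*r^4 + 8.33*r^3 - 3.33*r^2 + 5.27*r - 0.45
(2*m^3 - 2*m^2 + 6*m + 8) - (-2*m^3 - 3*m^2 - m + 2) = 4*m^3 + m^2 + 7*m + 6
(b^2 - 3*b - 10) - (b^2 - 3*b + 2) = -12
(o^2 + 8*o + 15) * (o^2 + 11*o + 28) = o^4 + 19*o^3 + 131*o^2 + 389*o + 420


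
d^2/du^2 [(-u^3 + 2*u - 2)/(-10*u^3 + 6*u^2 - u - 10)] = 2*(60*u^6 - 630*u^5 + 960*u^4 - 951*u^3 + 1506*u^2 - 696*u + 142)/(1000*u^9 - 1800*u^8 + 1380*u^7 + 2424*u^6 - 3462*u^5 + 1662*u^4 + 2641*u^3 - 1770*u^2 + 300*u + 1000)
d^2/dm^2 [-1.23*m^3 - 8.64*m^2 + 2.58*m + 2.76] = -7.38*m - 17.28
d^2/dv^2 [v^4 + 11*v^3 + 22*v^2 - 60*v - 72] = 12*v^2 + 66*v + 44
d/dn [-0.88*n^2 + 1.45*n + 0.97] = 1.45 - 1.76*n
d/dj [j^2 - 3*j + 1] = 2*j - 3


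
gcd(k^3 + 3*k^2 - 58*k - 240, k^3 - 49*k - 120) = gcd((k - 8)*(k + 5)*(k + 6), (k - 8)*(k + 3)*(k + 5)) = k^2 - 3*k - 40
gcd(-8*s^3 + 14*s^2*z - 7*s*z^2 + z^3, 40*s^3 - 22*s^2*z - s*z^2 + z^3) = 8*s^2 - 6*s*z + z^2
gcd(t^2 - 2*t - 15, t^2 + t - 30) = t - 5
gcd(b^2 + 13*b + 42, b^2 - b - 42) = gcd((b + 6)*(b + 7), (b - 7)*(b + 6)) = b + 6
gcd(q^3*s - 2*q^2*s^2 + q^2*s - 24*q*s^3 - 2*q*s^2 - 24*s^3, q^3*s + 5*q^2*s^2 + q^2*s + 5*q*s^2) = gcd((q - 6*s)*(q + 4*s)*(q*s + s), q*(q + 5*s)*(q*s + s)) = q*s + s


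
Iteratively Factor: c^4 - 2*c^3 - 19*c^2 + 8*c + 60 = (c - 5)*(c^3 + 3*c^2 - 4*c - 12) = (c - 5)*(c + 2)*(c^2 + c - 6) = (c - 5)*(c + 2)*(c + 3)*(c - 2)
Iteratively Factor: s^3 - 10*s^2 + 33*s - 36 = (s - 4)*(s^2 - 6*s + 9) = (s - 4)*(s - 3)*(s - 3)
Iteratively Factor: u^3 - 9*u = (u - 3)*(u^2 + 3*u) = (u - 3)*(u + 3)*(u)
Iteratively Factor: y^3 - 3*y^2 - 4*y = (y + 1)*(y^2 - 4*y) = y*(y + 1)*(y - 4)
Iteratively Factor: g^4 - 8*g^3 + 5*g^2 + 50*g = (g)*(g^3 - 8*g^2 + 5*g + 50) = g*(g - 5)*(g^2 - 3*g - 10) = g*(g - 5)^2*(g + 2)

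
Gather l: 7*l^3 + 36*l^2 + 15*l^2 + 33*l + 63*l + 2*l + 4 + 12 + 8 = 7*l^3 + 51*l^2 + 98*l + 24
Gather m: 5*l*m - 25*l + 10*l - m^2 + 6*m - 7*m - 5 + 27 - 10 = -15*l - m^2 + m*(5*l - 1) + 12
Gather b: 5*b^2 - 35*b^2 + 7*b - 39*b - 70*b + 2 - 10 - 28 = -30*b^2 - 102*b - 36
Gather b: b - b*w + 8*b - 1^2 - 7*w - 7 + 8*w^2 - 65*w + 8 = b*(9 - w) + 8*w^2 - 72*w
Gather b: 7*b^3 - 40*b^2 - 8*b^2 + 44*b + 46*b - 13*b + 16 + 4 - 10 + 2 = 7*b^3 - 48*b^2 + 77*b + 12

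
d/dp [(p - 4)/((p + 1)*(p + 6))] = (-p^2 + 8*p + 34)/(p^4 + 14*p^3 + 61*p^2 + 84*p + 36)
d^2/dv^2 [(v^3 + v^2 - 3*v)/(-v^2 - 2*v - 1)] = 2*(2*v - 7)/(v^4 + 4*v^3 + 6*v^2 + 4*v + 1)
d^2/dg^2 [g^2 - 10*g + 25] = 2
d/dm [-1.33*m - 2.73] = -1.33000000000000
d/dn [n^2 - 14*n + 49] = 2*n - 14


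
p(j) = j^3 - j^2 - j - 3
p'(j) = 3*j^2 - 2*j - 1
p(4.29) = 53.26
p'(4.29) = 45.63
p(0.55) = -3.69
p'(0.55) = -1.19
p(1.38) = -3.66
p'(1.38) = 1.95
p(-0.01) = -2.99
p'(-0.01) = -0.98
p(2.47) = 3.50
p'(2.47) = 12.36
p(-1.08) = -4.35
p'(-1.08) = 4.66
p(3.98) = 40.22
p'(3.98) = 38.56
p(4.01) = 41.39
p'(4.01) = 39.22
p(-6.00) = -249.00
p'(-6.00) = 119.00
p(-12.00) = -1863.00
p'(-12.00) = 455.00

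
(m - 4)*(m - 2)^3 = m^4 - 10*m^3 + 36*m^2 - 56*m + 32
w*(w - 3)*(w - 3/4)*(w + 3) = w^4 - 3*w^3/4 - 9*w^2 + 27*w/4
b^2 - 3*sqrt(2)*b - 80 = (b - 8*sqrt(2))*(b + 5*sqrt(2))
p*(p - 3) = p^2 - 3*p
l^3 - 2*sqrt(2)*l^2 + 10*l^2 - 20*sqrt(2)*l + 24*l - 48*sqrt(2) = (l + 4)*(l + 6)*(l - 2*sqrt(2))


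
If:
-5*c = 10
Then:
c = -2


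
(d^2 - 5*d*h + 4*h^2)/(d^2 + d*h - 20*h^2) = (d - h)/(d + 5*h)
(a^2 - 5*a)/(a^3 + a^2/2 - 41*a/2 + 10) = 2*a*(a - 5)/(2*a^3 + a^2 - 41*a + 20)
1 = 1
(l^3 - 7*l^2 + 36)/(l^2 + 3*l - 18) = (l^2 - 4*l - 12)/(l + 6)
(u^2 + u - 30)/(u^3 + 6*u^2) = (u - 5)/u^2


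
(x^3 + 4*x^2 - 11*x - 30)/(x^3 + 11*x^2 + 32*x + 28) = (x^2 + 2*x - 15)/(x^2 + 9*x + 14)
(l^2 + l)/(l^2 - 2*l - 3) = l/(l - 3)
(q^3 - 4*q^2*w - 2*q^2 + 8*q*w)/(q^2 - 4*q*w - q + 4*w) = q*(q - 2)/(q - 1)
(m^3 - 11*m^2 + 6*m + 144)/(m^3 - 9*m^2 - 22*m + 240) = (m + 3)/(m + 5)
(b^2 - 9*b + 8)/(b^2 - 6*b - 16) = (b - 1)/(b + 2)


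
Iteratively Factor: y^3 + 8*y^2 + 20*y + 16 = (y + 2)*(y^2 + 6*y + 8) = (y + 2)^2*(y + 4)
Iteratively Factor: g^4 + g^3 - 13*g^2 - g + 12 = (g - 3)*(g^3 + 4*g^2 - g - 4) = (g - 3)*(g + 4)*(g^2 - 1) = (g - 3)*(g + 1)*(g + 4)*(g - 1)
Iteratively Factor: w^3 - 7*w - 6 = (w - 3)*(w^2 + 3*w + 2) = (w - 3)*(w + 2)*(w + 1)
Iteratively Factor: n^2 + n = (n + 1)*(n)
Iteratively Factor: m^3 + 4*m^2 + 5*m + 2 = (m + 1)*(m^2 + 3*m + 2) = (m + 1)*(m + 2)*(m + 1)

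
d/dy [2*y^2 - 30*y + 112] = 4*y - 30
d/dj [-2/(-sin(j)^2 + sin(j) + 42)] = 2*(1 - 2*sin(j))*cos(j)/(sin(j) + cos(j)^2 + 41)^2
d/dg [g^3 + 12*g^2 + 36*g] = 3*g^2 + 24*g + 36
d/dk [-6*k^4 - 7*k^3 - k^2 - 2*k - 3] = -24*k^3 - 21*k^2 - 2*k - 2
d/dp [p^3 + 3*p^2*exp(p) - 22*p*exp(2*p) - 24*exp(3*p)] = 3*p^2*exp(p) + 3*p^2 - 44*p*exp(2*p) + 6*p*exp(p) - 72*exp(3*p) - 22*exp(2*p)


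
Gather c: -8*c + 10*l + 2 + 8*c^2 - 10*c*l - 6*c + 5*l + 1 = 8*c^2 + c*(-10*l - 14) + 15*l + 3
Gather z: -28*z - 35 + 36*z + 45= 8*z + 10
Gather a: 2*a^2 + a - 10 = 2*a^2 + a - 10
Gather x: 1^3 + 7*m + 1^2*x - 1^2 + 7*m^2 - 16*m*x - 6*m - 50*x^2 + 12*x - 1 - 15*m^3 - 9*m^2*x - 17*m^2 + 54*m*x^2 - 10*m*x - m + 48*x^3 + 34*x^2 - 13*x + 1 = -15*m^3 - 10*m^2 + 48*x^3 + x^2*(54*m - 16) + x*(-9*m^2 - 26*m)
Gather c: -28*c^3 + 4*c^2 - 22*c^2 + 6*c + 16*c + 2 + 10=-28*c^3 - 18*c^2 + 22*c + 12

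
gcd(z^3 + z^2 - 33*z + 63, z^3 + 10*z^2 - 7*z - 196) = z + 7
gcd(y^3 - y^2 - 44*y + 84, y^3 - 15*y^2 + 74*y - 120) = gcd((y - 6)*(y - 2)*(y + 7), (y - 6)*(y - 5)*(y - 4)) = y - 6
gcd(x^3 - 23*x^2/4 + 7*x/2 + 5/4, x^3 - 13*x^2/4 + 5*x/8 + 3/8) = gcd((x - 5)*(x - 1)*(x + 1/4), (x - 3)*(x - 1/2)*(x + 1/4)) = x + 1/4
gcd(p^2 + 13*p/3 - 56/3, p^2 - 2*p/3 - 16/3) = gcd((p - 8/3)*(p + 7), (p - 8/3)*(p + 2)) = p - 8/3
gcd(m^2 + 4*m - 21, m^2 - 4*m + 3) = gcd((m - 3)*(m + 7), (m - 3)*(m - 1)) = m - 3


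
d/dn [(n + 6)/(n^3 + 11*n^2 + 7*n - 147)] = (-2*n^2 - 15*n - 27)/(n^5 + 15*n^4 + 30*n^3 - 350*n^2 - 735*n + 3087)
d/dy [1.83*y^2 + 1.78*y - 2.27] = 3.66*y + 1.78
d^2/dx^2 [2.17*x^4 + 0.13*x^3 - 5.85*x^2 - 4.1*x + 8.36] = 26.04*x^2 + 0.78*x - 11.7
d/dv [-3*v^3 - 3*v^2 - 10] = 3*v*(-3*v - 2)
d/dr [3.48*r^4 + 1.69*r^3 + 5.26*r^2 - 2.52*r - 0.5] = 13.92*r^3 + 5.07*r^2 + 10.52*r - 2.52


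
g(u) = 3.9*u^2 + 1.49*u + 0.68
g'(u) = 7.8*u + 1.49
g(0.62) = 3.10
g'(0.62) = 6.33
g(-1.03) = 3.28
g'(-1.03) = -6.54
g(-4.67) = 78.78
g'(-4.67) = -34.94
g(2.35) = 25.72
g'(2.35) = 19.82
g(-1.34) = 5.69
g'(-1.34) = -8.96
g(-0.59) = 1.16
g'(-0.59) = -3.11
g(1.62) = 13.33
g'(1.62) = 14.13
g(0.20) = 1.13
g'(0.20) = 3.05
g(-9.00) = 303.17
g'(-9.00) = -68.71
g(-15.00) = 855.83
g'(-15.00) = -115.51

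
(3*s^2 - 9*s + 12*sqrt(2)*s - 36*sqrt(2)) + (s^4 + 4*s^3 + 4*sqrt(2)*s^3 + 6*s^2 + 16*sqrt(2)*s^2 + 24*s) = s^4 + 4*s^3 + 4*sqrt(2)*s^3 + 9*s^2 + 16*sqrt(2)*s^2 + 15*s + 12*sqrt(2)*s - 36*sqrt(2)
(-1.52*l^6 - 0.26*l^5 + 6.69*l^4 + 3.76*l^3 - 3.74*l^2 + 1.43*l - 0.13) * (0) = 0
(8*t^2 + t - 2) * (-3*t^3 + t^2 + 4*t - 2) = -24*t^5 + 5*t^4 + 39*t^3 - 14*t^2 - 10*t + 4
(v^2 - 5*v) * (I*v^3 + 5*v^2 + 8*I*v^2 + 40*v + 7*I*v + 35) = I*v^5 + 5*v^4 + 3*I*v^4 + 15*v^3 - 33*I*v^3 - 165*v^2 - 35*I*v^2 - 175*v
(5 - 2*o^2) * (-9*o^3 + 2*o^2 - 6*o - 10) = 18*o^5 - 4*o^4 - 33*o^3 + 30*o^2 - 30*o - 50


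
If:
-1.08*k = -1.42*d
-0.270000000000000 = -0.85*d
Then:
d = 0.32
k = 0.42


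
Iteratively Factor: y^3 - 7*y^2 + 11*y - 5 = (y - 1)*(y^2 - 6*y + 5) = (y - 1)^2*(y - 5)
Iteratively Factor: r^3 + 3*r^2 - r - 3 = (r - 1)*(r^2 + 4*r + 3) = (r - 1)*(r + 3)*(r + 1)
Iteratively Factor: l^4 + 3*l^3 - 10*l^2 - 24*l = (l - 3)*(l^3 + 6*l^2 + 8*l) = (l - 3)*(l + 4)*(l^2 + 2*l) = (l - 3)*(l + 2)*(l + 4)*(l)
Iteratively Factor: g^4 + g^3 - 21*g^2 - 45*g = (g)*(g^3 + g^2 - 21*g - 45) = g*(g - 5)*(g^2 + 6*g + 9) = g*(g - 5)*(g + 3)*(g + 3)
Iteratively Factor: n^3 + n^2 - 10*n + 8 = (n - 2)*(n^2 + 3*n - 4) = (n - 2)*(n + 4)*(n - 1)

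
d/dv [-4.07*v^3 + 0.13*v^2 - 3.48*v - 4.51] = -12.21*v^2 + 0.26*v - 3.48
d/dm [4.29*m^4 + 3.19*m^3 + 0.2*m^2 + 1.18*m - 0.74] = 17.16*m^3 + 9.57*m^2 + 0.4*m + 1.18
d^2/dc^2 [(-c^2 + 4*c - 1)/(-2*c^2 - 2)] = 4*c*(3 - c^2)/(c^6 + 3*c^4 + 3*c^2 + 1)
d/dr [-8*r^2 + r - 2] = 1 - 16*r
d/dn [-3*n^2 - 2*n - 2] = -6*n - 2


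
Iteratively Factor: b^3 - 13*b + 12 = (b - 1)*(b^2 + b - 12) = (b - 1)*(b + 4)*(b - 3)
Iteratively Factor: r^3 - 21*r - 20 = (r - 5)*(r^2 + 5*r + 4) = (r - 5)*(r + 4)*(r + 1)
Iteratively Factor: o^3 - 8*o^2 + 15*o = (o - 5)*(o^2 - 3*o) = o*(o - 5)*(o - 3)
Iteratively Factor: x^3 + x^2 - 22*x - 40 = (x - 5)*(x^2 + 6*x + 8) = (x - 5)*(x + 4)*(x + 2)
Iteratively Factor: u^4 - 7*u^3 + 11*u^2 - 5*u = (u)*(u^3 - 7*u^2 + 11*u - 5) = u*(u - 1)*(u^2 - 6*u + 5) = u*(u - 5)*(u - 1)*(u - 1)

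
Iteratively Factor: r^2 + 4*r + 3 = (r + 3)*(r + 1)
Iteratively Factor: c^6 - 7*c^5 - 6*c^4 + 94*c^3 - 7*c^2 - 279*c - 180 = (c - 4)*(c^5 - 3*c^4 - 18*c^3 + 22*c^2 + 81*c + 45) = (c - 4)*(c + 3)*(c^4 - 6*c^3 + 22*c + 15) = (c - 4)*(c - 3)*(c + 3)*(c^3 - 3*c^2 - 9*c - 5) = (c - 4)*(c - 3)*(c + 1)*(c + 3)*(c^2 - 4*c - 5) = (c - 5)*(c - 4)*(c - 3)*(c + 1)*(c + 3)*(c + 1)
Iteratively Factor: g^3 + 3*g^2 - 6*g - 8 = (g - 2)*(g^2 + 5*g + 4) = (g - 2)*(g + 1)*(g + 4)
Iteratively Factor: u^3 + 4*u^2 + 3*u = (u)*(u^2 + 4*u + 3) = u*(u + 1)*(u + 3)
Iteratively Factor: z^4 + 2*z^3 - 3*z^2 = (z)*(z^3 + 2*z^2 - 3*z) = z^2*(z^2 + 2*z - 3) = z^2*(z - 1)*(z + 3)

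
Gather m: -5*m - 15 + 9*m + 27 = 4*m + 12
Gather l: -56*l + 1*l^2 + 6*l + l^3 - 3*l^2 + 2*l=l^3 - 2*l^2 - 48*l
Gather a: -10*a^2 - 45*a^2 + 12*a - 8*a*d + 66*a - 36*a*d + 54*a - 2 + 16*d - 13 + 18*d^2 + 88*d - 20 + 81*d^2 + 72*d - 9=-55*a^2 + a*(132 - 44*d) + 99*d^2 + 176*d - 44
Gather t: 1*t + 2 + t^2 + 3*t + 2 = t^2 + 4*t + 4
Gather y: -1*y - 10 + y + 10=0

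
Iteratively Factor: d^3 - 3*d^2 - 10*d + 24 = (d - 4)*(d^2 + d - 6) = (d - 4)*(d - 2)*(d + 3)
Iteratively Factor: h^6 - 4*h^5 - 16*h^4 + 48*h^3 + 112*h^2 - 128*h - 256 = (h - 4)*(h^5 - 16*h^3 - 16*h^2 + 48*h + 64) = (h - 4)*(h - 2)*(h^4 + 2*h^3 - 12*h^2 - 40*h - 32) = (h - 4)^2*(h - 2)*(h^3 + 6*h^2 + 12*h + 8) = (h - 4)^2*(h - 2)*(h + 2)*(h^2 + 4*h + 4) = (h - 4)^2*(h - 2)*(h + 2)^2*(h + 2)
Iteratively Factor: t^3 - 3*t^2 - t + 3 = (t - 1)*(t^2 - 2*t - 3) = (t - 3)*(t - 1)*(t + 1)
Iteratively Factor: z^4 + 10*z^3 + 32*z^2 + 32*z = (z)*(z^3 + 10*z^2 + 32*z + 32) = z*(z + 4)*(z^2 + 6*z + 8) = z*(z + 4)^2*(z + 2)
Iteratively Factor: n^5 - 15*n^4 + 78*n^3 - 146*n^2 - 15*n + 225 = (n - 5)*(n^4 - 10*n^3 + 28*n^2 - 6*n - 45) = (n - 5)*(n - 3)*(n^3 - 7*n^2 + 7*n + 15) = (n - 5)*(n - 3)^2*(n^2 - 4*n - 5) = (n - 5)^2*(n - 3)^2*(n + 1)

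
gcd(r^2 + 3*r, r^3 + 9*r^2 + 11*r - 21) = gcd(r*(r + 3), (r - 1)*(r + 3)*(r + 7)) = r + 3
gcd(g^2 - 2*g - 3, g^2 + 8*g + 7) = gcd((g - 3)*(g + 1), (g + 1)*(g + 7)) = g + 1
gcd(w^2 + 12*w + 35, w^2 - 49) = w + 7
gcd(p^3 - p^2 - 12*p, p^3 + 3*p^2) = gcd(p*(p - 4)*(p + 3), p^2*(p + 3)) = p^2 + 3*p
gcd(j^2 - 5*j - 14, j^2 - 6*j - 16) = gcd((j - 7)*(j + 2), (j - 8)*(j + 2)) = j + 2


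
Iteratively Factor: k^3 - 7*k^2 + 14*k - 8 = (k - 1)*(k^2 - 6*k + 8) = (k - 2)*(k - 1)*(k - 4)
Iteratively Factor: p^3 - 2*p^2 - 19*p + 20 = (p - 5)*(p^2 + 3*p - 4) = (p - 5)*(p - 1)*(p + 4)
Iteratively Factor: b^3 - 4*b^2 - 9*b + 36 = (b - 3)*(b^2 - b - 12) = (b - 4)*(b - 3)*(b + 3)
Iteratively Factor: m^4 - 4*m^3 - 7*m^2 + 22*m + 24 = (m + 2)*(m^3 - 6*m^2 + 5*m + 12) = (m - 3)*(m + 2)*(m^2 - 3*m - 4) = (m - 4)*(m - 3)*(m + 2)*(m + 1)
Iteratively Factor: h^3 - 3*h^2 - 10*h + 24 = (h - 2)*(h^2 - h - 12) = (h - 4)*(h - 2)*(h + 3)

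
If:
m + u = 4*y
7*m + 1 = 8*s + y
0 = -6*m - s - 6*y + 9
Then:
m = 71/55 - 47*y/55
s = 69/55 - 48*y/55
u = 267*y/55 - 71/55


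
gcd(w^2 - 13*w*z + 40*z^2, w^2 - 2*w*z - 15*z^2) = -w + 5*z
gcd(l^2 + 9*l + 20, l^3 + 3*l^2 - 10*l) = l + 5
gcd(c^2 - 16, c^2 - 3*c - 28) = c + 4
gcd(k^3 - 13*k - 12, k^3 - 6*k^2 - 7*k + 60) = k^2 - k - 12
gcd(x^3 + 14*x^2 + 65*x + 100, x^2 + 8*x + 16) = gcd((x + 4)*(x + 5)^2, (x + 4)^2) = x + 4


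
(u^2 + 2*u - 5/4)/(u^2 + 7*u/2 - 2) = (u + 5/2)/(u + 4)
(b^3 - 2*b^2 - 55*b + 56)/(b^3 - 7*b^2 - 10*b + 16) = (b + 7)/(b + 2)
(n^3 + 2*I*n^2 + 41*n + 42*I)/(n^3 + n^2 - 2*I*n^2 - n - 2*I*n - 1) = (n^3 + 2*I*n^2 + 41*n + 42*I)/(n^3 + n^2*(1 - 2*I) - n*(1 + 2*I) - 1)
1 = 1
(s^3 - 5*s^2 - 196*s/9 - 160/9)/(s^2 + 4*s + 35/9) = (3*s^2 - 20*s - 32)/(3*s + 7)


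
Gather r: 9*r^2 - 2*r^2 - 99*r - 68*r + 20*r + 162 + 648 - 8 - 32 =7*r^2 - 147*r + 770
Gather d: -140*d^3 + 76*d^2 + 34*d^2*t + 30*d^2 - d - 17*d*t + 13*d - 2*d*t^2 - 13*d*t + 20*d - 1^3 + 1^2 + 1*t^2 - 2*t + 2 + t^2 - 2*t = -140*d^3 + d^2*(34*t + 106) + d*(-2*t^2 - 30*t + 32) + 2*t^2 - 4*t + 2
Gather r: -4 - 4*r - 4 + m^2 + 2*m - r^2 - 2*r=m^2 + 2*m - r^2 - 6*r - 8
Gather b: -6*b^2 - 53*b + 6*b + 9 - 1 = -6*b^2 - 47*b + 8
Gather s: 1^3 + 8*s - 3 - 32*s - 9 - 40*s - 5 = -64*s - 16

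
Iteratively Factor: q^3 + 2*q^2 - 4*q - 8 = (q + 2)*(q^2 - 4) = (q - 2)*(q + 2)*(q + 2)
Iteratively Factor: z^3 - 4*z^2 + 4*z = (z - 2)*(z^2 - 2*z) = z*(z - 2)*(z - 2)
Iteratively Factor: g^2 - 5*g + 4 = (g - 1)*(g - 4)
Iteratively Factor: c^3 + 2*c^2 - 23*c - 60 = (c + 4)*(c^2 - 2*c - 15) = (c + 3)*(c + 4)*(c - 5)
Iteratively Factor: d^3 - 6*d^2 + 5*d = (d)*(d^2 - 6*d + 5) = d*(d - 5)*(d - 1)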